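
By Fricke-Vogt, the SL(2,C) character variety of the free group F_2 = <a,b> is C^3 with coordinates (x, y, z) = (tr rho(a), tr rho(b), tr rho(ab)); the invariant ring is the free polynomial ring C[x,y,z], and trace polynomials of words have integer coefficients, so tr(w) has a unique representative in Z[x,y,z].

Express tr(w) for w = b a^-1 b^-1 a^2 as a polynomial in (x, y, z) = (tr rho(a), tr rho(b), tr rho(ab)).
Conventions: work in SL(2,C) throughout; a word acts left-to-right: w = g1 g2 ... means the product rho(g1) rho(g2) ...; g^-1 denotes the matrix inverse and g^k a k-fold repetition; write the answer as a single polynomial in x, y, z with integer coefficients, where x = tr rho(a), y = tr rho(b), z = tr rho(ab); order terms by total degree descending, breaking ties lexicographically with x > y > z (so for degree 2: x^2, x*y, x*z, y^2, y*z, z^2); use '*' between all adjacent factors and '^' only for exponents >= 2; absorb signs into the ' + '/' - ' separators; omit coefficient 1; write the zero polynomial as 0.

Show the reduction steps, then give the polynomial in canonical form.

-x^2*y*z + x^3 + x*y^2 + x*z^2 - 3*x

apply: trace(b^2 a) = trace(b)*trace(a b) - trace(a) = y*z - x
trace(b^2) = trace(b)*trace(b) - trace(1) = y^2 - 2
apply: trace(b a^2 b) = trace(a)*trace(b^2 a) - trace(b^2) = x*y*z - x^2 - y^2 + 2
trace(b a b a) = trace(a b)*trace(a b) - trace(1) = z^2 - 2
trace(b a^2 b a) = trace(a)*trace(b a b a) - trace(b a b) = x*z^2 - y*z - x
trace(a^2 b a^-1 b) = trace(b a^2 b)*trace(a) - trace(b a^2 b a) = x^2*y*z - x^3 - x*y^2 - x*z^2 + y*z + 3*x
apply: trace(b a^-1 b^-1 a^2) = trace(a^2 b a^-1)*trace(b) - trace(a^2 b a^-1 b) = -x^2*y*z + x^3 + x*y^2 + x*z^2 - 3*x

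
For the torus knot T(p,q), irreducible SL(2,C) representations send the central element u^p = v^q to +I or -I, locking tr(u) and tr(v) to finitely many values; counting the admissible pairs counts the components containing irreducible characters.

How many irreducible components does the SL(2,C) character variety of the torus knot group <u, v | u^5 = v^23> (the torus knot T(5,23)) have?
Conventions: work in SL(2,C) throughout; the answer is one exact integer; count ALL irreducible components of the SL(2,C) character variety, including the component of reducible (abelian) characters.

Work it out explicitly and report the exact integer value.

For T(5,23): irreducibility forces the central element u^5 = v^23 to one of +I, -I.
On an irreducible component, tr(u) is locked at 2*cos(pi*alpha/5) for some alpha in 1..4, and tr(v) at 2*cos(pi*beta/23) for some beta in 1..22.
u^5 = (-1)^alpha I and v^23 = (-1)^beta I must agree, so alpha and beta have equal parity.
Enumerate parity-matched pairs: 2*11 odd-odd plus 2*11 even-even gives 44.
Total: 44 irreducible-character components + 1 reducible (abelian) component = 45.

45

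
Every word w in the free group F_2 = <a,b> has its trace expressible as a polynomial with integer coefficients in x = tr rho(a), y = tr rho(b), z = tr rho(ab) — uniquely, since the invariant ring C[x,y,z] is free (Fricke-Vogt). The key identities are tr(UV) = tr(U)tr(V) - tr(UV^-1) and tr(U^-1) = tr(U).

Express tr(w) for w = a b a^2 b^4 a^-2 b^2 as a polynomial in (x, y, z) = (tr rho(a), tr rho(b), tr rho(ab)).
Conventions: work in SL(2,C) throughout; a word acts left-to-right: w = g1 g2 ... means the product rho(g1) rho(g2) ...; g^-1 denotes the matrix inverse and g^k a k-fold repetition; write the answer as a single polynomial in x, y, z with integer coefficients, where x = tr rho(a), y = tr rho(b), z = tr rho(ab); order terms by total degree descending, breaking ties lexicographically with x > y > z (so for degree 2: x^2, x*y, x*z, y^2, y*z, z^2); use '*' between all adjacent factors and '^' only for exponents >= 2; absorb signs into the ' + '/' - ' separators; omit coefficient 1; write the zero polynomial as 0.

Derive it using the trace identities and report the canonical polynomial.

x^3*y^5*z^2 - x^4*y^4*z - x^2*y^6*z - x^2*y^4*z^3 - 2*x^3*y^3*z^2 + 2*x^4*y^2*z + 5*x^2*y^4*z + 2*x^2*y^2*z^3 + y^6*z + x^3*y^3 + x*y^3*z^2 - 6*x^2*y^2*z - 5*y^4*z - 2*x^3*y - 2*x*y^3 - 2*x*y*z^2 + 6*y^2*z + 5*x*y - z

apply: tr(b a b a) = tr(b a) * tr(b a) - tr(1)  (split on b) = z^2 - 2
use: tr(b a b) = tr(b) * tr(a b) - tr(a)  (reduce the b square) = y*z - x
tr(a b a^2 b) = tr(a) * tr(b a b a) - tr(b a b)  (reduce the a square) = x*z^2 - y*z - x
tr(b a^2) = tr(a) * tr(b a) - tr(b)  (reduce the a square) = x*z - y
use: tr(a b a^2) = tr(a) * tr(b a^2) - tr(b a)  (reduce the a square) = x^2*z - x*y - z
apply: tr(b a b a^2 b) = tr(b) * tr(a b a^2 b) - tr(a b a^2)  (reduce the b square) = x*y*z^2 - x^2*z - y^2*z + z
apply: tr(b a b a^2 b^2) = tr(b) * tr(b a b a^2 b) - tr(b a b a^2)  (reduce the b square) = x*y^2*z^2 - x^2*y*z - y^3*z - x*z^2 + 2*y*z + x
tr(b a b a^2 b^3) = tr(b) * tr(b a b a^2 b^2) - tr(b a b a^2 b)  (reduce the b square) = x*y^3*z^2 - x^2*y^2*z - y^4*z - 2*x*y*z^2 + x^2*z + 3*y^2*z + x*y - z
tr(b a b a^2 b^4) = tr(b) * tr(b a b a^2 b^3) - tr(b a b a^2 b^2)  (reduce the b square) = x*y^4*z^2 - x^2*y^3*z - y^5*z - 3*x*y^2*z^2 + 2*x^2*y*z + 4*y^3*z + x*y^2 + x*z^2 - 3*y*z - x
tr(b^2 a b a^2 b^4) = tr(b) * tr(b a b a^2 b^4) - tr(b a b a^2 b^3)  (reduce the b square) = x*y^5*z^2 - x^2*y^4*z - y^6*z - 4*x*y^3*z^2 + 3*x^2*y^2*z + 5*y^4*z + x*y^3 + 3*x*y*z^2 - x^2*z - 6*y^2*z - 2*x*y + z
apply: tr(a b a b a b) = tr(a b a b) * tr(a b) - tr(b a)  (split on a) = z^3 - 3*z
tr(b a b a b a b) = tr(b) * tr(a b a b a b) - tr(a b a b a)  (reduce the b square) = y*z^3 - x*z^2 - 2*y*z + x
use: tr(a b a b^3 a b) = tr(b) * tr(b a b a b a b) - tr(b a b a b a)  (reduce the b square) = y^2*z^3 - x*y*z^2 - 2*y^2*z - z^3 + x*y + 3*z
tr(a b a b^2) = tr(b) * tr(a b a b) - tr(a b a)  (reduce the b square) = y*z^2 - x*z - y
tr(b a b^3 a) = tr(b) * tr(a b a b^2) - tr(a b a b)  (reduce the b square) = y^2*z^2 - x*y*z - y^2 - z^2 + 2
tr(b a b^2) = tr(b) * tr(b a b) - tr(b a)  (reduce the b square) = y^2*z - x*y - z
use: tr(b a b^3) = tr(b) * tr(b a b^2) - tr(b a b)  (reduce the b square) = y^3*z - x*y^2 - 2*y*z + x
apply: tr(a b a b^3 a) = tr(a) * tr(b a b^3 a) - tr(b a b^3)  (reduce the a square) = x*y^2*z^2 - x^2*y*z - y^3*z - x*z^2 + 2*y*z + x
apply: tr(b^2 a b^2 a b a b) = tr(b) * tr(a b a b^3 a b) - tr(a b a b^3 a)  (reduce the b square) = y^3*z^3 - 2*x*y^2*z^2 + x^2*y*z - y^3*z - y*z^3 + x*y^2 + x*z^2 + y*z - x
use: tr(a b a b^2 a) = tr(a) * tr(b a b^2 a) - tr(b a b^2)  (reduce the a square) = x*y*z^2 - x^2*z - y^2*z + z
use: tr(b^2 a b^2 a b a) = tr(b) * tr(a b a b^2 a b) - tr(a b a b^2 a)  (reduce the b square) = y^2*z^3 - 2*x*y*z^2 + x^2*z - y^2*z + x*y - z
apply: tr(b^4 a b^2 a b a) = tr(b) * tr(b^2 a b^2 a b a b) - tr(b^2 a b^2 a b a)  (reduce the b square) = y^4*z^3 - 2*x*y^3*z^2 + x^2*y^2*z - y^4*z - 2*y^2*z^3 + x*y^3 + 3*x*y*z^2 - x^2*z + 2*y^2*z - 2*x*y + z
tr(b^2) = tr(b) * tr(b) - tr(1)  (reduce the b square) = y^2 - 2
use: tr(a b^2 a) = tr(a) * tr(b^2 a) - tr(b^2)  (reduce the a square) = x*y*z - x^2 - y^2 + 2
apply: tr(a b^2 a b^2) = tr(b) * tr(a b^2 a b) - tr(a b^2 a)  (reduce the b square) = y^2*z^2 - 2*x*y*z + x^2 - 2
tr(b^2 a b^2 a b) = tr(b) * tr(a b^2 a b^2) - tr(a b^2 a b)  (reduce the b square) = y^3*z^2 - 2*x*y^2*z + x^2*y - y*z^2 + x*z - y
tr(a b^2 a b^4) = tr(b) * tr(b^2 a b^2 a b) - tr(b^2 a b^2 a)  (reduce the b square) = y^4*z^2 - 2*x*y^3*z + x^2*y^2 - 2*y^2*z^2 + 3*x*y*z - x^2 - y^2 + 2
apply: tr(b^4 a b^2 a b) = tr(b) * tr(a b^2 a b^4) - tr(a b^2 a b^3)  (reduce the b square) = y^5*z^2 - 2*x*y^4*z + x^2*y^3 - 3*y^3*z^2 + 5*x*y^2*z - 2*x^2*y - y^3 + y*z^2 - x*z + 3*y
apply: tr(b^2 a b a^2 b^4 a) = tr(a) * tr(b^4 a b^2 a b a) - tr(b^4 a b^2 a b)  (reduce the a square) = x*y^4*z^3 - 2*x^2*y^3*z^2 - y^5*z^2 + x^3*y^2*z + x*y^4*z - 2*x*y^2*z^3 + 3*x^2*y*z^2 + 3*y^3*z^2 - x^3*z - 3*x*y^2*z + y^3 - y*z^2 + 2*x*z - 3*y
use: tr(b^2 a b a^2 b^4 a^-1) = tr(b^2 a b a^2 b^4) * tr(a) - tr(b^2 a b a^2 b^4 a)  (eliminate a^-1) = x^2*y^5*z^2 - x^3*y^4*z - x*y^6*z - x*y^4*z^3 - 2*x^2*y^3*z^2 + y^5*z^2 + 2*x^3*y^2*z + 4*x*y^4*z + 2*x*y^2*z^3 + x^2*y^3 - 3*y^3*z^2 - 3*x*y^2*z - 2*x^2*y - y^3 + y*z^2 - x*z + 3*y
apply: tr(a b a^2 b^4 a^-2 b^2) = tr(b^2 a b a^2 b^4 a^-1) * tr(a) - tr(b^2 a b a^2 b^4)  (eliminate a^-1) = x^3*y^5*z^2 - x^4*y^4*z - x^2*y^6*z - x^2*y^4*z^3 - 2*x^3*y^3*z^2 + 2*x^4*y^2*z + 5*x^2*y^4*z + 2*x^2*y^2*z^3 + y^6*z + x^3*y^3 + x*y^3*z^2 - 6*x^2*y^2*z - 5*y^4*z - 2*x^3*y - 2*x*y^3 - 2*x*y*z^2 + 6*y^2*z + 5*x*y - z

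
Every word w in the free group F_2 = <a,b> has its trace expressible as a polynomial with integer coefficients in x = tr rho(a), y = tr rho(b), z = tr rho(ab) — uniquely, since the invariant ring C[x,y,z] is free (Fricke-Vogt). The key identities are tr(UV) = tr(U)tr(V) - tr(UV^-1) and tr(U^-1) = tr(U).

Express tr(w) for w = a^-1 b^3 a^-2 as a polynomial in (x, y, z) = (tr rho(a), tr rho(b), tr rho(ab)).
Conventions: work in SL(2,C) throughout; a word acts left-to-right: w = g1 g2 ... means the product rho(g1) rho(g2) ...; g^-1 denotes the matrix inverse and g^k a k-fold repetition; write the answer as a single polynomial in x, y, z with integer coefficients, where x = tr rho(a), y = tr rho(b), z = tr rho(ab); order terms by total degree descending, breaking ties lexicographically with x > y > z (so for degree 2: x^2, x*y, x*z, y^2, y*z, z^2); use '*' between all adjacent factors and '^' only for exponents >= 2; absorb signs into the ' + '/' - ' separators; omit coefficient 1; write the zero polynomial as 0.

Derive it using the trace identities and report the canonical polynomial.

tr(b^2) = tr(b) * tr(b) - tr(1) = y^2 - 2
tr(b^3) = tr(b) * tr(b^2) - tr(b) = y^3 - 3*y
tr(b a b) = tr(b) * tr(a b) - tr(a) = y*z - x
tr(b^3 a) = tr(b) * tr(b a b) - tr(b a) = y^2*z - x*y - z
tr(b^3 a^-1) = tr(b^3) * tr(a) - tr(b^3 a) = x*y^3 - y^2*z - 2*x*y + z
tr(a^-1 b^3 a^-1) = tr(b^3 a^-1) * tr(a) - tr(b^3) = x^2*y^3 - x*y^2*z - 2*x^2*y - y^3 + x*z + 3*y
tr(a^-1 b^3 a^-2) = tr(a^-1 b^3 a^-1) * tr(a) - tr(a^-1 b^3) = x^3*y^3 - x^2*y^2*z - 2*x^3*y - 2*x*y^3 + x^2*z + y^2*z + 5*x*y - z

x^3*y^3 - x^2*y^2*z - 2*x^3*y - 2*x*y^3 + x^2*z + y^2*z + 5*x*y - z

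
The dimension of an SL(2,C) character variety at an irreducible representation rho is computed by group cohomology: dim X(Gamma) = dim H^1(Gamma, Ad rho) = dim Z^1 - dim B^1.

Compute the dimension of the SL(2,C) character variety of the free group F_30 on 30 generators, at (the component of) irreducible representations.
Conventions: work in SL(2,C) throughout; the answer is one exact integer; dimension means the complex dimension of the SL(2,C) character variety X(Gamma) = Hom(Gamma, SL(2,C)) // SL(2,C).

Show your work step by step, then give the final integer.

87

The free group F_30: 30 generators, no relators.
A cocycle picks one sl_2 vector per generator freely, giving dim Z^1 = 3*30 = 90.
At an irreducible rho the centralizer of the image in sl_2 is 0, so the coboundary map sl_2 -> Z^1 is injective: dim B^1 = 3.
Therefore dim X = 90 - 3 = 87.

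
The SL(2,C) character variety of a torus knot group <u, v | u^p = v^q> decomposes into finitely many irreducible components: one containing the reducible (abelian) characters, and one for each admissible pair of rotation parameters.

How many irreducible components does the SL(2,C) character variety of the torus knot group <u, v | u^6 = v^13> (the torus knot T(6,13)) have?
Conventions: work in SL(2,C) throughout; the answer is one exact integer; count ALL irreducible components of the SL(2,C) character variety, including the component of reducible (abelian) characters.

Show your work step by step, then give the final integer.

31

For T(6,13): irreducibility forces the central element u^6 = v^13 to one of +I, -I.
On an irreducible component, tr(u) is locked at 2*cos(pi*alpha/6) for some alpha in 1..5, and tr(v) at 2*cos(pi*beta/13) for some beta in 1..12.
The two central values (-1)^alpha I and (-1)^beta I must be the same matrix, so alpha and beta share a parity.
Counting: 3 odd alphas x 6 odd betas + 2 even alphas x 6 even betas = 18 + 12 = 30.
That is 30 components of irreducible characters, and with the reducible (abelian) component the total is 31.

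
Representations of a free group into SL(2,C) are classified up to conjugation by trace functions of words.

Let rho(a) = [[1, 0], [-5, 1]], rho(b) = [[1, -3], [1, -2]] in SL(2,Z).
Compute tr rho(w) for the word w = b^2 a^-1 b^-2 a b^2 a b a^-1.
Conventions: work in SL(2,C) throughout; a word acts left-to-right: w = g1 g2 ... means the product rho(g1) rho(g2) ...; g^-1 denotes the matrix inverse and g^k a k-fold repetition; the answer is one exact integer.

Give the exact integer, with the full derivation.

rho(b) = [[1, -3], [1, -2]]
... * rho(b) = [[1, -3], [1, -2]]  ->  [[-2, 3], [-1, 1]]
... * rho(a^-1) = [[1, 0], [5, 1]]  ->  [[13, 3], [4, 1]]
... * rho(b^-1) = [[-2, 3], [-1, 1]]  ->  [[-29, 42], [-9, 13]]
... * rho(b^-1) = [[-2, 3], [-1, 1]]  ->  [[16, -45], [5, -14]]
... * rho(a) = [[1, 0], [-5, 1]]  ->  [[241, -45], [75, -14]]
... * rho(b) = [[1, -3], [1, -2]]  ->  [[196, -633], [61, -197]]
... * rho(b) = [[1, -3], [1, -2]]  ->  [[-437, 678], [-136, 211]]
... * rho(a) = [[1, 0], [-5, 1]]  ->  [[-3827, 678], [-1191, 211]]
... * rho(b) = [[1, -3], [1, -2]]  ->  [[-3149, 10125], [-980, 3151]]
... * rho(a^-1) = [[1, 0], [5, 1]]  ->  [[47476, 10125], [14775, 3151]]
tr = 47476 + 3151 = 50627

50627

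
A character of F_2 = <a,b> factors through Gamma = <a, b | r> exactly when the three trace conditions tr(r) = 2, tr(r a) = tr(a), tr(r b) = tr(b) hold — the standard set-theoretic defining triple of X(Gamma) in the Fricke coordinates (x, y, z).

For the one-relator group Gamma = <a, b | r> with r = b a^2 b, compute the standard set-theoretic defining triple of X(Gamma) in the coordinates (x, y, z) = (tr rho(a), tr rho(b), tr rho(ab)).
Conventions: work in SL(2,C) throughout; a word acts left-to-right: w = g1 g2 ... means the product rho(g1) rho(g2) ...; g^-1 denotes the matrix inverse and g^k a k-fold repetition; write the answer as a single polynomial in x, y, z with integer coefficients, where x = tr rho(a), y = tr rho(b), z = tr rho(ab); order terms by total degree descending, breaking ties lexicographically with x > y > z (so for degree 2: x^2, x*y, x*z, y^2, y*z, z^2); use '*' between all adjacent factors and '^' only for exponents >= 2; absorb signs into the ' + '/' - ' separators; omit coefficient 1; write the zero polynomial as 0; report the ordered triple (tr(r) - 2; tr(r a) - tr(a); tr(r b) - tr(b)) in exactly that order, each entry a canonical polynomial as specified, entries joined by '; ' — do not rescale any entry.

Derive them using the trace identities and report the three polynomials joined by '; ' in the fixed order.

trace(b^2 a) = trace(b) trace(a b) - trace(a)  (reduce the b square) = y*z - x
reduce: trace(b^2) = trace(b) trace(b) - trace(1)  (reduce the b square) = y^2 - 2
so trace(b a^2 b) = trace(a) trace(b^2 a) - trace(b^2)  (reduce the a square) = x*y*z - x^2 - y^2 + 2
trace(b a b a) = trace(b a) trace(b a) - trace(1) = z^2 - 2
so trace(b a^2 b a) = trace(a) trace(b a b a) - trace(b a b) = x*z^2 - y*z - x
trace(b a^2) = trace(a) trace(b a) - trace(b) = x*z - y
trace(b a^2 b^2) = trace(b) trace(b a^2 b) - trace(b a^2) = x*y^2*z - x^2*y - y^3 - x*z + 3*y
assemble the triple (trace(r) - 2; trace(r a) - x; trace(r b) - y)

x*y*z - x^2 - y^2; x*z^2 - y*z - 2*x; x*y^2*z - x^2*y - y^3 - x*z + 2*y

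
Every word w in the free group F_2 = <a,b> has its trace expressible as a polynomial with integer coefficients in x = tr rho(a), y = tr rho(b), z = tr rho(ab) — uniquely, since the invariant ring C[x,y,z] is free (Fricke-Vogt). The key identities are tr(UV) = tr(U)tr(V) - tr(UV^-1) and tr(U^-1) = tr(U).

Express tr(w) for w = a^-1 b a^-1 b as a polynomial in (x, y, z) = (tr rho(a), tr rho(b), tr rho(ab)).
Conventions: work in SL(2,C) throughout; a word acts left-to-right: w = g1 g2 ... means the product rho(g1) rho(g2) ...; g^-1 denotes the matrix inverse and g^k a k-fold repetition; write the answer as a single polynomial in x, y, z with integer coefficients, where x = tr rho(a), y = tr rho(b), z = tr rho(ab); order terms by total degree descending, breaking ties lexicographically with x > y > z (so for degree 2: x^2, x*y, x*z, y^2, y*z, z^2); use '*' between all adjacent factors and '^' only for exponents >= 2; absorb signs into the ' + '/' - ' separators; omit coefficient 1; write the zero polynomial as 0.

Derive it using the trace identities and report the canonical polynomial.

x^2*y^2 - 2*x*y*z + z^2 - 2

tr(b^2) = tr(b) tr(b) - tr(1)   [square of b] = y^2 - 2
tr(b^2 a) = tr(b) tr(a b) - tr(a)   [square of b] = y*z - x
tr(b a^-1 b) = tr(b^2) tr(a) - tr(b^2 a)   [inverse elimination on a] = x*y^2 - y*z - x
tr(b a b a) = tr(b a) tr(b a) - tr(1)   [split at a repeated b] = z^2 - 2
tr(b a^-1 b a) = tr(b a b) tr(a) - tr(b a b a)   [inverse elimination on a] = x*y*z - x^2 - z^2 + 2
tr(a^-1 b a^-1 b) = tr(b a^-1 b) tr(a) - tr(b a^-1 b a)   [inverse elimination on a] = x^2*y^2 - 2*x*y*z + z^2 - 2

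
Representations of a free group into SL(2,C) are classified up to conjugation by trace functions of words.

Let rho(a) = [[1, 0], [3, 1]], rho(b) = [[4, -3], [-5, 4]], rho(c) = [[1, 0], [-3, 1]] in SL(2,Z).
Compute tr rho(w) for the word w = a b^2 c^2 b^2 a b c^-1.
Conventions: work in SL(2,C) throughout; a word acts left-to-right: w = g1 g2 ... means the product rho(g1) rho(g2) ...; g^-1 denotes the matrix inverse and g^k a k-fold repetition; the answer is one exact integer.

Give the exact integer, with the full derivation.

rho(a) = [[1, 0], [3, 1]]
... * rho(b) = [[4, -3], [-5, 4]]  ->  [[4, -3], [7, -5]]
... * rho(b) = [[4, -3], [-5, 4]]  ->  [[31, -24], [53, -41]]
... * rho(c) = [[1, 0], [-3, 1]]  ->  [[103, -24], [176, -41]]
... * rho(c) = [[1, 0], [-3, 1]]  ->  [[175, -24], [299, -41]]
... * rho(b) = [[4, -3], [-5, 4]]  ->  [[820, -621], [1401, -1061]]
... * rho(b) = [[4, -3], [-5, 4]]  ->  [[6385, -4944], [10909, -8447]]
... * rho(a) = [[1, 0], [3, 1]]  ->  [[-8447, -4944], [-14432, -8447]]
... * rho(b) = [[4, -3], [-5, 4]]  ->  [[-9068, 5565], [-15493, 9508]]
... * rho(c^-1) = [[1, 0], [3, 1]]  ->  [[7627, 5565], [13031, 9508]]
tr = 7627 + 9508 = 17135

17135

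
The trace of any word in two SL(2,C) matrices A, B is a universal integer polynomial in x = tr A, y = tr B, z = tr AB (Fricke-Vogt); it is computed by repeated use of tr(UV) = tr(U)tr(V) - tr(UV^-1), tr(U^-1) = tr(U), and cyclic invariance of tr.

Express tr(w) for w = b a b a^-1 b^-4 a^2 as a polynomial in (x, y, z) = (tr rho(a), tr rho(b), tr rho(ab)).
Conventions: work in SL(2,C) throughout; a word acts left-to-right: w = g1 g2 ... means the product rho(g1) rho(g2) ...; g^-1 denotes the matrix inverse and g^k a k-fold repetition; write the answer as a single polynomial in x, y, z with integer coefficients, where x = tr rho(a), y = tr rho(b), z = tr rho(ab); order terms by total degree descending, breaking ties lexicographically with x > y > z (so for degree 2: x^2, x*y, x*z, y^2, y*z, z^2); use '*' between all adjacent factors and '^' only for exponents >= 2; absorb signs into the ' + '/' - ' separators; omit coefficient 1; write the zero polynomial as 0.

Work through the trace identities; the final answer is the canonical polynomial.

-x^2*y^4*z^2 + x^3*y^3*z + x*y^5*z + x*y^3*z^3 + 2*x^2*y^2*z^2 - 2*x^3*y*z - 5*x*y^3*z - 2*x*y*z^3 - y^4 - y^2*z^2 + 6*x*y*z + 4*y^2 + z^2 - 2

trace(a b a b) = trace(a b)*trace(a b) - trace(1)  (split on a) = z^2 - 2
use: trace(a b a) = trace(a)*trace(b a) - trace(b)  (reduce the a square) = x*z - y
apply: trace(b a b^2 a) = trace(b)*trace(a b a b) - trace(a b a)  (reduce the b square) = y*z^2 - x*z - y
trace(a b^2) = trace(b)*trace(a b) - trace(a)  (reduce the b square) = y*z - x
apply: trace(b a b^2) = trace(b)*trace(a b^2) - trace(a b)  (reduce the b square) = y^2*z - x*y - z
use: trace(b a^2 b a b) = trace(a)*trace(b a b^2 a) - trace(b a b^2)  (reduce the a square) = x*y*z^2 - x^2*z - y^2*z + z
trace(b a b a b a) = trace(b a)*trace(b a b a) - trace(b^-1 a^-1)  (split on b) = z^3 - 3*z
use: trace(b a^2 b a b a) = trace(a)*trace(b a b a b a) - trace(b a b a b)  (reduce the a square) = x*z^3 - y*z^2 - 2*x*z + y
use: trace(a^2 b a b a^-1 b) = trace(b a^2 b a b)*trace(a) - trace(b a^2 b a b a)  (eliminate a^-1) = x^2*y*z^2 - x^3*z - x*y^2*z - x*z^3 + y*z^2 + 3*x*z - y
trace(b^-1 a^2 b a b a^-1) = trace(a^2 b a b a^-1)*trace(b) - trace(a^2 b a b a^-1 b)  (eliminate b^-1) = -x^2*y*z^2 + x^3*z + x*y^2*z + x*z^3 - 3*x*z - y
trace(b^-1 a^2 b a b a^-1 b^-1) = trace(b^-1 a^2 b a b a^-1)*trace(b) - trace(b^-1 a^2 b a b a^-1 b)  (eliminate b^-1) = -x^2*y^2*z^2 + x^3*y*z + x*y^3*z + x*y*z^3 - 3*x*y*z - y^2 - z^2 + 2
trace(b^-2 a^2 b a b a^-1 b^-1) = trace(b^-1 a^2 b a b a^-1 b^-1)*trace(b) - trace(b^-1 a^2 b a b a^-1)  (eliminate b^-1) = -x^2*y^3*z^2 + x^3*y^2*z + x*y^4*z + x*y^2*z^3 + x^2*y*z^2 - x^3*z - 4*x*y^2*z - x*z^3 - y^3 - y*z^2 + 3*x*z + 3*y
use: trace(b a b a^-1 b^-4 a^2) = trace(b^-2 a^2 b a b a^-1 b^-1)*trace(b) - trace(b^-2 a^2 b a b a^-1)  (eliminate b^-1) = -x^2*y^4*z^2 + x^3*y^3*z + x*y^5*z + x*y^3*z^3 + 2*x^2*y^2*z^2 - 2*x^3*y*z - 5*x*y^3*z - 2*x*y*z^3 - y^4 - y^2*z^2 + 6*x*y*z + 4*y^2 + z^2 - 2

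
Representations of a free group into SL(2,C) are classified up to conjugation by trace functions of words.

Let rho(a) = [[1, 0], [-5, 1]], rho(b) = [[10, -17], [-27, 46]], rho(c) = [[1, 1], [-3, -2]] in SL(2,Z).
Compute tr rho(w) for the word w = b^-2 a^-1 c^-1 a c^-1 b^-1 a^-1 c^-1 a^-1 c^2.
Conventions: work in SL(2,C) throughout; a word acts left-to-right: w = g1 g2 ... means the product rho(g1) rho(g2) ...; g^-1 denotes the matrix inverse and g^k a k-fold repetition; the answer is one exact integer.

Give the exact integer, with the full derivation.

-120738190

rho(b^-1) = [[46, 17], [27, 10]]
... * rho(b^-1) = [[46, 17], [27, 10]]  ->  [[2575, 952], [1512, 559]]
... * rho(a^-1) = [[1, 0], [5, 1]]  ->  [[7335, 952], [4307, 559]]
... * rho(c^-1) = [[-2, -1], [3, 1]]  ->  [[-11814, -6383], [-6937, -3748]]
... * rho(a) = [[1, 0], [-5, 1]]  ->  [[20101, -6383], [11803, -3748]]
... * rho(c^-1) = [[-2, -1], [3, 1]]  ->  [[-59351, -26484], [-34850, -15551]]
... * rho(b^-1) = [[46, 17], [27, 10]]  ->  [[-3445214, -1273807], [-2022977, -747960]]
... * rho(a^-1) = [[1, 0], [5, 1]]  ->  [[-9814249, -1273807], [-5762777, -747960]]
... * rho(c^-1) = [[-2, -1], [3, 1]]  ->  [[15807077, 8540442], [9281674, 5014817]]
... * rho(a^-1) = [[1, 0], [5, 1]]  ->  [[58509287, 8540442], [34355759, 5014817]]
... * rho(c) = [[1, 1], [-3, -2]]  ->  [[32887961, 41428403], [19311308, 24326125]]
... * rho(c) = [[1, 1], [-3, -2]]  ->  [[-91397248, -49968845], [-53667067, -29340942]]
tr = -91397248 + -29340942 = -120738190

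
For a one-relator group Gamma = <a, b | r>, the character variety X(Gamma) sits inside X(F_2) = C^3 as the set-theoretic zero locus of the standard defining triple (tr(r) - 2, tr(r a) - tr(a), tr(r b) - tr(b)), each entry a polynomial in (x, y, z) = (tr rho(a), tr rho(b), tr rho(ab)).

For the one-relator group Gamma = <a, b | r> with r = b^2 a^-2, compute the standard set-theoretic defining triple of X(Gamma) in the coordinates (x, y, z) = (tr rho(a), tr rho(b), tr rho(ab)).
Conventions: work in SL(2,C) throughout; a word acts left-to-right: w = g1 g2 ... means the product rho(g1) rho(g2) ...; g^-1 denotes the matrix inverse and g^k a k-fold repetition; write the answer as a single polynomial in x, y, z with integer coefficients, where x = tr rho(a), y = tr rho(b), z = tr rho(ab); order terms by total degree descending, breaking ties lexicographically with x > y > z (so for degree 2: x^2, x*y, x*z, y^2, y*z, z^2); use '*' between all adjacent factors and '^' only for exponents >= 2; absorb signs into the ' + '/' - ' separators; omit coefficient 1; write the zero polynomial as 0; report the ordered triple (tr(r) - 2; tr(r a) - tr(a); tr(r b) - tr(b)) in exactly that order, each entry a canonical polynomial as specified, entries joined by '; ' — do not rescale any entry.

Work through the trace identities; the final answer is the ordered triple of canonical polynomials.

x^2*y^2 - x*y*z - x^2 - y^2; x*y^2 - y*z - 2*x; x^2*y^3 - x*y^2*z - 2*x^2*y - y^3 + x*z + 2*y

apply: trace(b^2) = trace(b)*trace(b) - trace(1)  (reduce the b square) = y^2 - 2
apply: trace(b^2 a) = trace(b)*trace(a b) - trace(a)  (reduce the b square) = y*z - x
trace(b^2 a^-1) = trace(b^2)*trace(a) - trace(b^2 a)  (eliminate a^-1) = x*y^2 - y*z - x
trace(b^2 a^-2) = trace(b^2 a^-1)*trace(a) - trace(b^2)  (eliminate a^-1) = x^2*y^2 - x*y*z - x^2 - y^2 + 2
trace(b^3) = trace(b)*trace(b^2) - trace(b)  (reduce the b square) = y^3 - 3*y
trace(b^3 a) = trace(b)*trace(a b^2) - trace(a b)  (reduce the b square) = y^2*z - x*y - z
use: trace(a^-1 b^3) = trace(b^3)*trace(a) - trace(b^3 a)  (eliminate a^-1) = x*y^3 - y^2*z - 2*x*y + z
use: trace(b^2 a^-2 b) = trace(a^-1 b^3)*trace(a) - trace(a^-1 b^3 a)  (eliminate a^-1) = x^2*y^3 - x*y^2*z - 2*x^2*y - y^3 + x*z + 3*y
assemble the triple (trace(r) - 2; trace(r a) - x; trace(r b) - y)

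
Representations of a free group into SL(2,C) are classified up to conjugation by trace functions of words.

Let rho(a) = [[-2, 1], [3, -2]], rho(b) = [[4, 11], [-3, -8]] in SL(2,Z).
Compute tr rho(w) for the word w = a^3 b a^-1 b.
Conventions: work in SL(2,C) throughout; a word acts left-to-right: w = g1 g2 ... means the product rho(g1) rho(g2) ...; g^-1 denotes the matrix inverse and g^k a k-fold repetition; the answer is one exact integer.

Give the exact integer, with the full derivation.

rho(a) = [[-2, 1], [3, -2]]
... * rho(a) = [[-2, 1], [3, -2]]  ->  [[7, -4], [-12, 7]]
... * rho(a) = [[-2, 1], [3, -2]]  ->  [[-26, 15], [45, -26]]
... * rho(b) = [[4, 11], [-3, -8]]  ->  [[-149, -406], [258, 703]]
... * rho(a^-1) = [[-2, -1], [-3, -2]]  ->  [[1516, 961], [-2625, -1664]]
... * rho(b) = [[4, 11], [-3, -8]]  ->  [[3181, 8988], [-5508, -15563]]
tr = 3181 + -15563 = -12382

-12382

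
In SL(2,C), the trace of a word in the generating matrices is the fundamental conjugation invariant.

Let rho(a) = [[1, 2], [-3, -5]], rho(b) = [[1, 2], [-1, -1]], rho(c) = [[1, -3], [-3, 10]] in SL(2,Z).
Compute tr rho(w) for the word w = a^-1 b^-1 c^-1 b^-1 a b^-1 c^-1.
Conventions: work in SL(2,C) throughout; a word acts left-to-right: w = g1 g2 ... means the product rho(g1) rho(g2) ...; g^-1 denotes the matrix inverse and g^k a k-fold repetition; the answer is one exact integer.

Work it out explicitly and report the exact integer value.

rho(a^-1) = [[-5, -2], [3, 1]]
... * rho(b^-1) = [[-1, -2], [1, 1]]  ->  [[3, 8], [-2, -5]]
... * rho(c^-1) = [[10, 3], [3, 1]]  ->  [[54, 17], [-35, -11]]
... * rho(b^-1) = [[-1, -2], [1, 1]]  ->  [[-37, -91], [24, 59]]
... * rho(a) = [[1, 2], [-3, -5]]  ->  [[236, 381], [-153, -247]]
... * rho(b^-1) = [[-1, -2], [1, 1]]  ->  [[145, -91], [-94, 59]]
... * rho(c^-1) = [[10, 3], [3, 1]]  ->  [[1177, 344], [-763, -223]]
tr = 1177 + -223 = 954

954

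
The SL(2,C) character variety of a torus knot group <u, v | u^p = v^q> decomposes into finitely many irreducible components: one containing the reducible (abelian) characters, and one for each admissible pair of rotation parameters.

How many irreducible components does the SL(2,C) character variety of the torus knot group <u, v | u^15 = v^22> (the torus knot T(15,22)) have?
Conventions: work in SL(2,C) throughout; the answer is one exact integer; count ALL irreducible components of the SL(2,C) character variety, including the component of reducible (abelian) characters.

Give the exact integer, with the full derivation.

For T(15,22): irreducibility forces the central element u^15 = v^22 to one of +I, -I.
So on each irreducible component the traces are pinned: tr(u) = 2*cos(pi*alpha/15) with 1 <= alpha <= 14, tr(v) = 2*cos(pi*beta/22) with 1 <= beta <= 21.
Consistency of u^15 = (-1)^alpha I with v^22 = (-1)^beta I forces alpha = beta (mod 2).
Counting: 7 odd alphas x 11 odd betas + 7 even alphas x 10 even betas = 77 + 70 = 147.
Total: 147 irreducible-character components + 1 reducible (abelian) component = 148.

148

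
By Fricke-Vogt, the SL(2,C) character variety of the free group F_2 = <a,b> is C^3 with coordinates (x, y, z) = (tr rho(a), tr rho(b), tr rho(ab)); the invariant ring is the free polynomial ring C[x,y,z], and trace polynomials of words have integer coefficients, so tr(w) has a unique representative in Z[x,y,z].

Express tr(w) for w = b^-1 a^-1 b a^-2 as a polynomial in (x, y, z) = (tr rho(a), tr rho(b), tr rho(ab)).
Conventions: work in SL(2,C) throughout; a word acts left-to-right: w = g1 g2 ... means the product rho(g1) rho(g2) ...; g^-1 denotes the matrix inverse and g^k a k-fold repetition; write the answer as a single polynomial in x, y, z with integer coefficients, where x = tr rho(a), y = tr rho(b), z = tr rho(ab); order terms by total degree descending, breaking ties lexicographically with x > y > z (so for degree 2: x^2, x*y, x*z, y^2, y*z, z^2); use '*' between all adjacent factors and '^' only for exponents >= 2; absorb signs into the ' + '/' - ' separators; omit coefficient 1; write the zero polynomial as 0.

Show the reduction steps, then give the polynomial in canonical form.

x^2*y*z - x*y^2 - x*z^2 + x

so trace(a^-1) = trace(a) = x
reduce: trace(a^-2) = trace(a^-1) trace(a) - trace(1)   [inverse elimination on a] = x^2 - 2
trace(a b a) = trace(a) trace(b a) - trace(b)   [square of a] = x*z - y
reduce: trace(a b a b) = trace(b a) trace(b a) - trace(1)   [split at a repeated b] = z^2 - 2
trace(b^-1 a b a) = trace(a b a) trace(b) - trace(a b a b)   [inverse elimination on b] = x*y*z - y^2 - z^2 + 2
trace(a^-1 b^-1 a b) = trace(b^-1 a b) trace(a) - trace(b^-1 a b a)   [inverse elimination on a] = -x*y*z + x^2 + y^2 + z^2 - 2
trace(b a^-2 b^-1 a) = trace(a^-1 b^-1 a b) trace(a) - trace(a^-1 b^-1 a b a)   [inverse elimination on a] = -x^2*y*z + x^3 + x*y^2 + x*z^2 - 3*x
trace(b^-1 a^-1 b a^-2) = trace(b a^-2 b^-1) trace(a) - trace(b a^-2 b^-1 a)   [inverse elimination on a] = x^2*y*z - x*y^2 - x*z^2 + x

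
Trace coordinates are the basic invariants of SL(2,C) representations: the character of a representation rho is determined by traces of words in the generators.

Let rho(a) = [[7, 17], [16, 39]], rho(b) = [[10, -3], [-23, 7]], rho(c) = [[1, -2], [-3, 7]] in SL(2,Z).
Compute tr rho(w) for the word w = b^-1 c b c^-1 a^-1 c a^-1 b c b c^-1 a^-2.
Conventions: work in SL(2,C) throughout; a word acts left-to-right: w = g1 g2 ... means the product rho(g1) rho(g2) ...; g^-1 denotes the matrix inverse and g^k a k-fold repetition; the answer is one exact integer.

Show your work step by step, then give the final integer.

rho(b^-1) = [[7, 3], [23, 10]]
... * rho(c) = [[1, -2], [-3, 7]]  ->  [[-2, 7], [-7, 24]]
... * rho(b) = [[10, -3], [-23, 7]]  ->  [[-181, 55], [-622, 189]]
... * rho(c^-1) = [[7, 2], [3, 1]]  ->  [[-1102, -307], [-3787, -1055]]
... * rho(a^-1) = [[39, -17], [-16, 7]]  ->  [[-38066, 16585], [-130813, 56994]]
... * rho(c) = [[1, -2], [-3, 7]]  ->  [[-87821, 192227], [-301795, 660584]]
... * rho(a^-1) = [[39, -17], [-16, 7]]  ->  [[-6500651, 2838546], [-22339349, 9754603]]
... * rho(b) = [[10, -3], [-23, 7]]  ->  [[-130293068, 39371775], [-447749359, 135300268]]
... * rho(c) = [[1, -2], [-3, 7]]  ->  [[-248408393, 536188561], [-853650163, 1842600594]]
... * rho(b) = [[10, -3], [-23, 7]]  ->  [[-14816420833, 4498545106], [-50916315292, 15459154647]]
... * rho(c^-1) = [[7, 2], [3, 1]]  ->  [[-90219310513, -25134296560], [-310036743103, -86373475937]]
... * rho(a^-1) = [[39, -17], [-16, 7]]  ->  [[-3116404365047, 1357788202801], [-10709457366025, 4666010301192]]
... * rho(a^-1) = [[39, -17], [-16, 7]]  ->  [[-143264381481649, 62483391625406], [-492325002094047, 214722847330769]]
tr = -143264381481649 + 214722847330769 = 71458465849120

71458465849120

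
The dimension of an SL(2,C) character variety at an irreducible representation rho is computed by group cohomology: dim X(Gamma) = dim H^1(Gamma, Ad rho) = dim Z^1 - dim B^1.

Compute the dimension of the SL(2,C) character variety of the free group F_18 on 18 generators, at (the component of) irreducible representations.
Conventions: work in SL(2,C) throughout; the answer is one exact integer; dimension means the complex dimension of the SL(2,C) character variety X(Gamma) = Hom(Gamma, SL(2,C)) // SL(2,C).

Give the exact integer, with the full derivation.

Here Gamma is free of rank 18 — no relator constrains a cocycle.
A cocycle picks one sl_2 vector per generator freely, giving dim Z^1 = 3*18 = 54.
dim B^1 = 3: the coboundary map is injective because an irreducible image has centralizer 0 in sl_2.
dim X = dim H^1 = dim Z^1 - dim B^1 = 54 - 3 = 51.

51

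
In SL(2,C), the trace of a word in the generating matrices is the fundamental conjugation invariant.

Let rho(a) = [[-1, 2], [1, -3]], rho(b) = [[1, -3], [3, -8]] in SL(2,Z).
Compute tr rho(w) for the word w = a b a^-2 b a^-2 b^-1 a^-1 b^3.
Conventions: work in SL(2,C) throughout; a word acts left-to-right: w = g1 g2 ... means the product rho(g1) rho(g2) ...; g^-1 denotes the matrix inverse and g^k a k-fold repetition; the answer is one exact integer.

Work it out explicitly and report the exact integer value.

-45457

rho(a) = [[-1, 2], [1, -3]]
... * rho(b) = [[1, -3], [3, -8]]  ->  [[5, -13], [-8, 21]]
... * rho(a^-1) = [[-3, -2], [-1, -1]]  ->  [[-2, 3], [3, -5]]
... * rho(a^-1) = [[-3, -2], [-1, -1]]  ->  [[3, 1], [-4, -1]]
... * rho(b) = [[1, -3], [3, -8]]  ->  [[6, -17], [-7, 20]]
... * rho(a^-1) = [[-3, -2], [-1, -1]]  ->  [[-1, 5], [1, -6]]
... * rho(a^-1) = [[-3, -2], [-1, -1]]  ->  [[-2, -3], [3, 4]]
... * rho(b^-1) = [[-8, 3], [-3, 1]]  ->  [[25, -9], [-36, 13]]
... * rho(a^-1) = [[-3, -2], [-1, -1]]  ->  [[-66, -41], [95, 59]]
... * rho(b) = [[1, -3], [3, -8]]  ->  [[-189, 526], [272, -757]]
... * rho(b) = [[1, -3], [3, -8]]  ->  [[1389, -3641], [-1999, 5240]]
... * rho(b) = [[1, -3], [3, -8]]  ->  [[-9534, 24961], [13721, -35923]]
tr = -9534 + -35923 = -45457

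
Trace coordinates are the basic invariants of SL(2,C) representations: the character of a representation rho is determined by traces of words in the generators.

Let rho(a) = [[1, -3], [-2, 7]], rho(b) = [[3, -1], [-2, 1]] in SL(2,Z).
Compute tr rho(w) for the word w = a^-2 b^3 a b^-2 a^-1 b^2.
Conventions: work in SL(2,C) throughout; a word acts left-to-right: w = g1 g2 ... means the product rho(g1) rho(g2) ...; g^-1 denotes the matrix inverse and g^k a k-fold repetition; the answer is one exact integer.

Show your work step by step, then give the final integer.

-3906532

rho(a^-1) = [[7, 3], [2, 1]]
... * rho(a^-1) = [[7, 3], [2, 1]]  ->  [[55, 24], [16, 7]]
... * rho(b) = [[3, -1], [-2, 1]]  ->  [[117, -31], [34, -9]]
... * rho(b) = [[3, -1], [-2, 1]]  ->  [[413, -148], [120, -43]]
... * rho(b) = [[3, -1], [-2, 1]]  ->  [[1535, -561], [446, -163]]
... * rho(a) = [[1, -3], [-2, 7]]  ->  [[2657, -8532], [772, -2479]]
... * rho(b^-1) = [[1, 1], [2, 3]]  ->  [[-14407, -22939], [-4186, -6665]]
... * rho(b^-1) = [[1, 1], [2, 3]]  ->  [[-60285, -83224], [-17516, -24181]]
... * rho(a^-1) = [[7, 3], [2, 1]]  ->  [[-588443, -264079], [-170974, -76729]]
... * rho(b) = [[3, -1], [-2, 1]]  ->  [[-1237171, 324364], [-359464, 94245]]
... * rho(b) = [[3, -1], [-2, 1]]  ->  [[-4360241, 1561535], [-1266882, 453709]]
tr = -4360241 + 453709 = -3906532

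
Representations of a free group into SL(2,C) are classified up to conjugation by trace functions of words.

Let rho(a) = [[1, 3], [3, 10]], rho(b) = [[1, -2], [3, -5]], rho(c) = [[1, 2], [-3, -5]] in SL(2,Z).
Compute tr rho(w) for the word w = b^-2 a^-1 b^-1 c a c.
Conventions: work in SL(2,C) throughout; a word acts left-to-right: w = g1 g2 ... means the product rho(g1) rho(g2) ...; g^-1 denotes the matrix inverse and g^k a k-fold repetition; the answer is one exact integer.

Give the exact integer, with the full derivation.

227030

rho(b^-1) = [[-5, 2], [-3, 1]]
... * rho(b^-1) = [[-5, 2], [-3, 1]]  ->  [[19, -8], [12, -5]]
... * rho(a^-1) = [[10, -3], [-3, 1]]  ->  [[214, -65], [135, -41]]
... * rho(b^-1) = [[-5, 2], [-3, 1]]  ->  [[-875, 363], [-552, 229]]
... * rho(c) = [[1, 2], [-3, -5]]  ->  [[-1964, -3565], [-1239, -2249]]
... * rho(a) = [[1, 3], [3, 10]]  ->  [[-12659, -41542], [-7986, -26207]]
... * rho(c) = [[1, 2], [-3, -5]]  ->  [[111967, 182392], [70635, 115063]]
tr = 111967 + 115063 = 227030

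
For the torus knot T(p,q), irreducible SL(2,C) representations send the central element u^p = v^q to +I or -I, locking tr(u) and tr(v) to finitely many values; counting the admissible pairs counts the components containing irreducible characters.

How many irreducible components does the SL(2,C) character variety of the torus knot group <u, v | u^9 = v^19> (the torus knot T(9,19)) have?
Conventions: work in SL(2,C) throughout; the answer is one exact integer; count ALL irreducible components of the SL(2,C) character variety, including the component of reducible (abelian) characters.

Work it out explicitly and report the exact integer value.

73

Gamma = < u, v | u^9 = v^19 > (torus knot T(9,19)); the central element u^9 = v^19 acts as +I or -I in any irreducible SL(2,C) representation.
So on each irreducible component the traces are pinned: tr(u) = 2*cos(pi*alpha/9) with 1 <= alpha <= 8, tr(v) = 2*cos(pi*beta/19) with 1 <= beta <= 18.
The two central values (-1)^alpha I and (-1)^beta I must be the same matrix, so alpha and beta share a parity.
Counting: 4 odd alphas x 9 odd betas + 4 even alphas x 9 even betas = 36 + 36 = 72.
That is 72 components of irreducible characters, and with the reducible (abelian) component the total is 73.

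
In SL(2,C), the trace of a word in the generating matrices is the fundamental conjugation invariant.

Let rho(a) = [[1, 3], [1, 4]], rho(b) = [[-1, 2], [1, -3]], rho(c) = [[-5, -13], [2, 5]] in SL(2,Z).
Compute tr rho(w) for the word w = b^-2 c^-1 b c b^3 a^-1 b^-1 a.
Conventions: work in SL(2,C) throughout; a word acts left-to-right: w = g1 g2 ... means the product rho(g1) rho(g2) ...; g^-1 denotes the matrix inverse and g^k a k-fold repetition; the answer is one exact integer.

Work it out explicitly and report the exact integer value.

1037396

rho(b^-1) = [[-3, -2], [-1, -1]]
... * rho(b^-1) = [[-3, -2], [-1, -1]]  ->  [[11, 8], [4, 3]]
... * rho(c^-1) = [[5, 13], [-2, -5]]  ->  [[39, 103], [14, 37]]
... * rho(b) = [[-1, 2], [1, -3]]  ->  [[64, -231], [23, -83]]
... * rho(c) = [[-5, -13], [2, 5]]  ->  [[-782, -1987], [-281, -714]]
... * rho(b) = [[-1, 2], [1, -3]]  ->  [[-1205, 4397], [-433, 1580]]
... * rho(b) = [[-1, 2], [1, -3]]  ->  [[5602, -15601], [2013, -5606]]
... * rho(b) = [[-1, 2], [1, -3]]  ->  [[-21203, 58007], [-7619, 20844]]
... * rho(a^-1) = [[4, -3], [-1, 1]]  ->  [[-142819, 121616], [-51320, 43701]]
... * rho(b^-1) = [[-3, -2], [-1, -1]]  ->  [[306841, 164022], [110259, 58939]]
... * rho(a) = [[1, 3], [1, 4]]  ->  [[470863, 1576611], [169198, 566533]]
tr = 470863 + 566533 = 1037396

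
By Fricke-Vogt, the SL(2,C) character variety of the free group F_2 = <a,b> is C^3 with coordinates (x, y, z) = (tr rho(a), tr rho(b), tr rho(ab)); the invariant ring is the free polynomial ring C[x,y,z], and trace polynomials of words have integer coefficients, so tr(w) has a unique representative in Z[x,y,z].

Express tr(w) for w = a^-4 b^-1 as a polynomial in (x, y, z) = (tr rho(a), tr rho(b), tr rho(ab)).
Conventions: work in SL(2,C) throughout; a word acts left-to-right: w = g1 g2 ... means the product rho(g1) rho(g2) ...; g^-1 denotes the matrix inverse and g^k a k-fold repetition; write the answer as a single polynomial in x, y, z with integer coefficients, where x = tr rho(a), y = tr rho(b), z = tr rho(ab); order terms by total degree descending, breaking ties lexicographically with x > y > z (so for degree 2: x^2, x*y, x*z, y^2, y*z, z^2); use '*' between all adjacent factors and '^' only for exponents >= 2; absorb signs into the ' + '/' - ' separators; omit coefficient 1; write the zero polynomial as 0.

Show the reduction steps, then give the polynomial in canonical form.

tr(a^-1) = tr(a) = x
so tr(a^-1 b) = tr(b) * tr(a) - tr(b a)   [inverse elimination on a] = x*y - z
reduce: tr(b^-1 a^-1) = tr(a^-1) * tr(b) - tr(a^-1 b)   [inverse elimination on b] = z
reduce: tr(a^-1 b^-1 a^-1) = tr(b^-1 a^-1) * tr(a) - tr(b^-1)   [inverse elimination on a] = x*z - y
reduce: tr(a^-1 b^-1 a^-2) = tr(a^-1 b^-1 a^-1) * tr(a) - tr(a^-1 b^-1)   [inverse elimination on a] = x^2*z - x*y - z
so tr(a^-4 b^-1) = tr(a^-1 b^-1 a^-2) * tr(a) - tr(a^-1 b^-1 a^-1)   [inverse elimination on a] = x^3*z - x^2*y - 2*x*z + y

x^3*z - x^2*y - 2*x*z + y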